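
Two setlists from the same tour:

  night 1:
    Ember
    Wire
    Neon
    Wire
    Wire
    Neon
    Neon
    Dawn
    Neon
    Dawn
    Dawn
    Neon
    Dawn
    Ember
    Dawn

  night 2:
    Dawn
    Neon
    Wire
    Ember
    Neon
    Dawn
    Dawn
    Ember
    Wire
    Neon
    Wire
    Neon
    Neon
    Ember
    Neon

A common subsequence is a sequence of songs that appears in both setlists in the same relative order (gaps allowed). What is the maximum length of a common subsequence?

7

One common subsequence of length 7: Ember at night 1[1]=night 2[8], then Wire at night 1[2]=night 2[9], then Neon at night 1[3]=night 2[10], then Wire at night 1[5]=night 2[11], then Neon at night 1[6]=night 2[12], then Neon at night 1[7]=night 2[13], then Neon at night 1[12]=night 2[15]. dp[15][15] = 7 confirms this is the maximum.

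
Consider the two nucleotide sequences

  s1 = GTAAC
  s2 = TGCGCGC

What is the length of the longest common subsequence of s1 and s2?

One common subsequence of length 2: G (s1 #1, s2 #6), then C (s1 #5, s2 #7). The LCS DP gives dp[5][7] = 2, so this is optimal.

2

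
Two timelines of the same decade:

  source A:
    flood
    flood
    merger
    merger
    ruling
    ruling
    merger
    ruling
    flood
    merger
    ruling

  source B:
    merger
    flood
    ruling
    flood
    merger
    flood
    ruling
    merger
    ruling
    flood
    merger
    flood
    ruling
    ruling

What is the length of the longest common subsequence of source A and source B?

Taking flood [1,2]; then flood [2,4]; then merger [3,5]; then ruling [6,7]; then merger [7,8]; then ruling [8,9]; then flood [9,10]; then merger [10,11]; then ruling [11,14] gives a common subsequence of length 9. dp[11][14] = 9 confirms this is the maximum.

9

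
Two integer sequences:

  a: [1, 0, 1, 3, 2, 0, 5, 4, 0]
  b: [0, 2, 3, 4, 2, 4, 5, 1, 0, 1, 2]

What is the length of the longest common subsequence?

Pick 0 [2,1], 3 [4,3], 2 [5,5], 5 [7,7], 0 [9,9]; all 5 values appear in both, in order, and the DP table's final entry dp[9][11] is also 5, so no common subsequence is longer.

5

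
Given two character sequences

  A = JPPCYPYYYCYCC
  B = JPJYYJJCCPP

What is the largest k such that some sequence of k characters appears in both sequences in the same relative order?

Match J (A #1, B #1); then P (A #2, B #2); then Y (A #5, B #4); then Y (A #7, B #5); then C (A #10, B #8); then C (A #12, B #9) — 6 characters in the same relative order in both, and the DP table's final entry dp[13][11] is also 6, so no common subsequence is longer.

6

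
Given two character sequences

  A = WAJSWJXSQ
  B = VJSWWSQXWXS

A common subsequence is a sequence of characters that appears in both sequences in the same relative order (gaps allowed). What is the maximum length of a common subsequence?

One common subsequence of length 5: W (A #1, B #5); then S (A #4, B #6); then W (A #5, B #9); then X (A #7, B #10); then S (A #8, B #11), and the DP table's final entry dp[9][11] is also 5, so no common subsequence is longer.

5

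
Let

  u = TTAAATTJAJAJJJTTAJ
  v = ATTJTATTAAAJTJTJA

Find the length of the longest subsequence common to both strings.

11

One common subsequence of length 11: T (u #1, v #3), T (u #2, v #5), A (u #5, v #6), T (u #6, v #7), T (u #7, v #8), A (u #9, v #10), A (u #11, v #11), J (u #12, v #12), J (u #13, v #14), J (u #14, v #16), A (u #17, v #17). Since dp[18][17] = 11, nothing longer is possible.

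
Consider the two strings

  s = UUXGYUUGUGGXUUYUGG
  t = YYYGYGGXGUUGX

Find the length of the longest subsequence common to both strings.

Pick G (s #4, t #4), then Y (s #5, t #5), then G (s #8, t #6), then G (s #10, t #7), then G (s #11, t #9), then U (s #14, t #10), then U (s #16, t #11), then G (s #17, t #12); all 8 characters appear in both, in order. The LCS DP gives dp[18][13] = 8, so this is optimal.

8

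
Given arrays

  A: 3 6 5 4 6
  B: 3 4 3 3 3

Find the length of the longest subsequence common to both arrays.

2

Pick 3 [1,1] → 4 [4,2]; all 2 values appear in both, in order. The LCS DP gives dp[5][5] = 2, so this is optimal.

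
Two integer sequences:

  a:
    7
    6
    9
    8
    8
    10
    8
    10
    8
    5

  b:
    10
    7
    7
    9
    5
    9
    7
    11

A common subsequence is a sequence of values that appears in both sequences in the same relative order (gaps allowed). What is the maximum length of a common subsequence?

3

Pick 7 [1,3]; then 9 [3,4]; then 5 [10,5]; all 3 values appear in both, in order, and the DP table's final entry dp[10][8] is also 3, so no common subsequence is longer.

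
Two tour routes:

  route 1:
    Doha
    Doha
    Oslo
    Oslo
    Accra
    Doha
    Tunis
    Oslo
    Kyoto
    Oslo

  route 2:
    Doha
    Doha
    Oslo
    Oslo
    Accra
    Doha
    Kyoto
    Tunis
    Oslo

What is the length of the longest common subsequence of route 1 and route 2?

8

One common subsequence of length 8: Doha (route 1 #1, route 2 #1) → Doha (route 1 #2, route 2 #2) → Oslo (route 1 #3, route 2 #3) → Oslo (route 1 #4, route 2 #4) → Accra (route 1 #5, route 2 #5) → Doha (route 1 #6, route 2 #6) → Tunis (route 1 #7, route 2 #8) → Oslo (route 1 #10, route 2 #9). dp[10][9] = 8 confirms this is the maximum.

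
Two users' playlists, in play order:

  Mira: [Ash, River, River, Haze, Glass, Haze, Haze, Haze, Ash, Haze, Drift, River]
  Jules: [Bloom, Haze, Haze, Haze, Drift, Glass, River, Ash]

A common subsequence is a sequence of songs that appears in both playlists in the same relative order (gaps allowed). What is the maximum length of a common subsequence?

Match Haze [7,2], then Haze [8,3], then Haze [10,4], then Drift [11,5], then River [12,7] — 5 songs in the same relative order in both. dp[12][8] = 5 confirms this is the maximum.

5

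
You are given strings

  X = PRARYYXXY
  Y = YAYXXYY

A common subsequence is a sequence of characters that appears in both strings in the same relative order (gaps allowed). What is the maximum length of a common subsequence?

5

Pick A (X #3, Y #2), then Y (X #6, Y #3), then X (X #7, Y #4), then X (X #8, Y #5), then Y (X #9, Y #7); all 5 characters appear in both, in order, and the DP table's final entry dp[9][7] is also 5, so no common subsequence is longer.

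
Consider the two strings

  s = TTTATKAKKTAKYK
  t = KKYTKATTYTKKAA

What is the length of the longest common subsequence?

7

One common subsequence of length 7: T at s[1]=t[4]; then T at s[2]=t[7]; then T at s[3]=t[8]; then T at s[5]=t[10]; then K at s[6]=t[12]; then A at s[7]=t[13]; then A at s[11]=t[14]. dp[14][14] = 7 confirms this is the maximum.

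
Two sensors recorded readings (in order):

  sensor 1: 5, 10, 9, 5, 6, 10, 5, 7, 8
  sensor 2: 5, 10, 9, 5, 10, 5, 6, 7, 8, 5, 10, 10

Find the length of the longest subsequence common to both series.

8

Match 5 (sensor 1 #1, sensor 2 #1) → 10 (sensor 1 #2, sensor 2 #2) → 9 (sensor 1 #3, sensor 2 #3) → 5 (sensor 1 #4, sensor 2 #4) → 10 (sensor 1 #6, sensor 2 #5) → 5 (sensor 1 #7, sensor 2 #6) → 7 (sensor 1 #8, sensor 2 #8) → 8 (sensor 1 #9, sensor 2 #9) — 8 values in the same relative order in both. dp[9][12] = 8 confirms this is the maximum.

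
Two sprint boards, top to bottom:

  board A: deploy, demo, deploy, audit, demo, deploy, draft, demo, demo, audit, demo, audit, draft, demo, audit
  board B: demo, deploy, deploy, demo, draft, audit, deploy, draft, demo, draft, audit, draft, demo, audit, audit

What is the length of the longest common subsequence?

Match deploy (board A #1, board B #3); then demo (board A #2, board B #4); then audit (board A #4, board B #6); then deploy (board A #6, board B #7); then draft (board A #7, board B #8); then demo (board A #8, board B #9); then audit (board A #10, board B #11); then demo (board A #11, board B #13); then audit (board A #12, board B #14); then audit (board A #15, board B #15) — 10 tasks in the same relative order in both. The LCS DP gives dp[15][15] = 10, so this is optimal.

10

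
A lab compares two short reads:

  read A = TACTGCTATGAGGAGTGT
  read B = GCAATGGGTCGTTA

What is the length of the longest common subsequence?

Taking G at read A[5]=read B[1], then C at read A[6]=read B[2], then A at read A[8]=read B[4], then T at read A[9]=read B[5], then G at read A[10]=read B[6], then G at read A[12]=read B[7], then G at read A[13]=read B[8], then G at read A[15]=read B[11], then T at read A[16]=read B[12], then T at read A[18]=read B[13] gives a common subsequence of length 10. Since dp[18][14] = 10, nothing longer is possible.

10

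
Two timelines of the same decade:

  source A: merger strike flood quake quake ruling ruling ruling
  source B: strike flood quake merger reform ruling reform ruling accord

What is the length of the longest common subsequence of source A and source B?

Match strike [2,1] → flood [3,2] → quake [4,3] → ruling [6,6] → ruling [7,8] — 5 events in the same relative order in both, and the DP table's final entry dp[8][9] is also 5, so no common subsequence is longer.

5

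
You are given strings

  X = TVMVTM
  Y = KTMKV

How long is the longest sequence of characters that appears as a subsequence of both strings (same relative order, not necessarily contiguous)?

3

Let dp[i][j] be the LCS length of the first i characters of X and the first j characters of Y. dp[i][j] = dp[i-1][j-1]+1 when the i-th and j-th characters match, else max(dp[i-1][j], dp[i][j-1]).
    ·  K  T  M  K  V
 ·  0  0  0  0  0  0
 T  0  0  1  1  1  1
 V  0  0  1  1  1  2
 M  0  0  1  2  2  2
 V  0  0  1  2  2  3
 T  0  0  1  2  2  3
 M  0  0  1  2  2  3
dp[6][5] = 3. One LCS (by backtracking along matches): TMV.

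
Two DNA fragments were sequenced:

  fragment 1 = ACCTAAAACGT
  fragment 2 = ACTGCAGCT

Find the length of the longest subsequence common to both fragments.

6

Let dp[i][j] be the LCS length of the first i bases of fragment 1 and the first j bases of fragment 2. dp[i][j] = dp[i-1][j-1]+1 when the i-th and j-th bases match, else max(dp[i-1][j], dp[i][j-1]).
    ·  A  C  T  G  C  A  G  C  T
 ·  0  0  0  0  0  0  0  0  0  0
 A  0  1  1  1  1  1  1  1  1  1
 C  0  1  2  2  2  2  2  2  2  2
 C  0  1  2  2  2  3  3  3  3  3
 T  0  1  2  3  3  3  3  3  3  4
 A  0  1  2  3  3  3  4  4  4  4
 A  0  1  2  3  3  3  4  4  4  4
 A  0  1  2  3  3  3  4  4  4  4
 A  0  1  2  3  3  3  4  4  4  4
 C  0  1  2  3  3  4  4  4  5  5
 G  0  1  2  3  4  4  4  5  5  5
 T  0  1  2  3  4  4  4  5  5  6
dp[11][9] = 6. One LCS (by backtracking along matches): ACCACT.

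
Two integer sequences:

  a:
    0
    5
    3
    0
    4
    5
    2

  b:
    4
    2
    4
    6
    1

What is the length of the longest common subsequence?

2

Let dp[i][j] be the LCS length of the first i values of a and the first j values of b. dp[i][j] = dp[i-1][j-1]+1 when the i-th and j-th values match, else max(dp[i-1][j], dp[i][j-1]).
    ·  4  2  4  6  1
 ·  0  0  0  0  0  0
 0  0  0  0  0  0  0
 5  0  0  0  0  0  0
 3  0  0  0  0  0  0
 0  0  0  0  0  0  0
 4  0  1  1  1  1  1
 5  0  1  1  1  1  1
 2  0  1  2  2  2  2
dp[7][5] = 2. One LCS (by backtracking along matches): 4, 2.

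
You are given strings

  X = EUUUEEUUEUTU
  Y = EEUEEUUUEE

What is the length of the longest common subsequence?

Pick E at X[1]=Y[2], then U at X[4]=Y[3], then E at X[5]=Y[4], then E at X[6]=Y[5], then U at X[7]=Y[7], then U at X[8]=Y[8], then E at X[9]=Y[10]; all 7 characters appear in both, in order, and the DP table's final entry dp[12][10] is also 7, so no common subsequence is longer.

7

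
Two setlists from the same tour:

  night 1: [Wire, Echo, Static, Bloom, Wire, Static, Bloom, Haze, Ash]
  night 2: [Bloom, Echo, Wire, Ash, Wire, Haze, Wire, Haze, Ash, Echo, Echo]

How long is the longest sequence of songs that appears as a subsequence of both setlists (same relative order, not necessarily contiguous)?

4

Match Wire at night 1[1]=night 2[5], Wire at night 1[5]=night 2[7], Haze at night 1[8]=night 2[8], Ash at night 1[9]=night 2[9] — 4 songs in the same relative order in both, and the DP table's final entry dp[9][11] is also 4, so no common subsequence is longer.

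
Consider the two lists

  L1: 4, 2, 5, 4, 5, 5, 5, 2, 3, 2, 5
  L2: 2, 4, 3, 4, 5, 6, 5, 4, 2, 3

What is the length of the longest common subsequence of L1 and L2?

6

Let dp[i][j] be the LCS length of the first i values of L1 and the first j values of L2. dp[i][j] = dp[i-1][j-1]+1 when the i-th and j-th values match, else max(dp[i-1][j], dp[i][j-1]).
    ·  2  4  3  4  5  6  5  4  2  3
 ·  0  0  0  0  0  0  0  0  0  0  0
 4  0  0  1  1  1  1  1  1  1  1  1
 2  0  1  1  1  1  1  1  1  1  2  2
 5  0  1  1  1  1  2  2  2  2  2  2
 4  0  1  2  2  2  2  2  2  3  3  3
 5  0  1  2  2  2  3  3  3  3  3  3
 5  0  1  2  2  2  3  3  4  4  4  4
 5  0  1  2  2  2  3  3  4  4  4  4
 2  0  1  2  2  2  3  3  4  4  5  5
 3  0  1  2  3  3  3  3  4  4  5  6
 2  0  1  2  3  3  3  3  4  4  5  6
 5  0  1  2  3  3  4  4  4  4  5  6
dp[11][10] = 6. One LCS (by backtracking along matches): 4, 4, 5, 5, 2, 3.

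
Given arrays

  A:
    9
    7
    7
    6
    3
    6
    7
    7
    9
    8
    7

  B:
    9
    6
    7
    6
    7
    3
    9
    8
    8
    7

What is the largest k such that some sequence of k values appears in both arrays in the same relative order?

7

Match 9 [1,1] → 7 [2,3] → 7 [3,5] → 3 [5,6] → 9 [9,7] → 8 [10,9] → 7 [11,10] — 7 values in the same relative order in both. dp[11][10] = 7 confirms this is the maximum.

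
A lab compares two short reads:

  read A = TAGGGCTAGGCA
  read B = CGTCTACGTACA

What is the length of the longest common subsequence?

Let dp[i][j] be the LCS length of the first i bases of read A and the first j bases of read B. dp[i][j] = dp[i-1][j-1]+1 when the i-th and j-th bases match, else max(dp[i-1][j], dp[i][j-1]).
    ·  C  G  T  C  T  A  C  G  T  A  C  A
 ·  0  0  0  0  0  0  0  0  0  0  0  0  0
 T  0  0  0  1  1  1  1  1  1  1  1  1  1
 A  0  0  0  1  1  1  2  2  2  2  2  2  2
 G  0  0  1  1  1  1  2  2  3  3  3  3  3
 G  0  0  1  1  1  1  2  2  3  3  3  3  3
 G  0  0  1  1  1  1  2  2  3  3  3  3  3
 C  0  1  1  1  2  2  2  3  3  3  3  4  4
 T  0  1  1  2  2  3  3  3  3  4  4  4  4
 A  0  1  1  2  2  3  4  4  4  4  5  5  5
 G  0  1  2  2  2  3  4  4  5  5  5  5  5
 G  0  1  2  2  2  3  4  4  5  5  5  5  5
 C  0  1  2  2  3  3  4  5  5  5  5  6  6
 A  0  1  2  2  3  3  4  5  5  5  6  6  7
dp[12][12] = 7. One LCS (by backtracking along matches): TAGTACA.

7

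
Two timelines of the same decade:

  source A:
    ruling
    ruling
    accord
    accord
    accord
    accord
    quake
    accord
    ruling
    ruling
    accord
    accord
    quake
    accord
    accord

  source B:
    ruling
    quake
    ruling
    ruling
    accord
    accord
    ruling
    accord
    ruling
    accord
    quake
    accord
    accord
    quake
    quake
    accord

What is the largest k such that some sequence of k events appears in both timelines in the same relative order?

11

One common subsequence of length 11: ruling (source A #1, source B #3) → ruling (source A #2, source B #4) → accord (source A #3, source B #5) → accord (source A #4, source B #6) → accord (source A #5, source B #8) → accord (source A #6, source B #10) → quake (source A #7, source B #11) → accord (source A #8, source B #12) → accord (source A #11, source B #13) → quake (source A #13, source B #15) → accord (source A #15, source B #16), and the DP table's final entry dp[15][16] is also 11, so no common subsequence is longer.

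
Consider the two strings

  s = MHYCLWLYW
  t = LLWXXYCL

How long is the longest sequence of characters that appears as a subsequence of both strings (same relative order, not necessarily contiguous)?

3

Match Y [3,6] → C [4,7] → L [7,8] — 3 characters in the same relative order in both. Since dp[9][8] = 3, nothing longer is possible.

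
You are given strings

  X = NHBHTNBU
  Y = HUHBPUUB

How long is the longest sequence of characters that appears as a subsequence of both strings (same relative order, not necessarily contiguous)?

4

Taking H (X #2, Y #1), H (X #4, Y #3), B (X #7, Y #4), U (X #8, Y #7) gives a common subsequence of length 4. dp[8][8] = 4 confirms this is the maximum.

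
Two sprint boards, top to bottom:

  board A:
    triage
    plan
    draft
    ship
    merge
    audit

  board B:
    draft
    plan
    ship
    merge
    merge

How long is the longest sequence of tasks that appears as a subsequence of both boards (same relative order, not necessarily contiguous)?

Match plan at board A[2]=board B[2] → ship at board A[4]=board B[3] → merge at board A[5]=board B[5] — 3 tasks in the same relative order in both, and the DP table's final entry dp[6][5] is also 3, so no common subsequence is longer.

3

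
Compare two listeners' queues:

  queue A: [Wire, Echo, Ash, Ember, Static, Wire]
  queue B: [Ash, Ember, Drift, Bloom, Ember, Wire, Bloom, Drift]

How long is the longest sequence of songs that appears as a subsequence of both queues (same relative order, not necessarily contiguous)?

3

One common subsequence of length 3: Ash [3,1] → Ember [4,5] → Wire [6,6]. dp[6][8] = 3 confirms this is the maximum.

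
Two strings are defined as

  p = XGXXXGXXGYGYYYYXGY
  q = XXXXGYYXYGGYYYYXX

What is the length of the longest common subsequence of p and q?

13

Taking X at p[1]=q[1]; then X at p[3]=q[2]; then X at p[4]=q[3]; then X at p[5]=q[4]; then G at p[6]=q[5]; then X at p[7]=q[8]; then G at p[9]=q[10]; then G at p[11]=q[11]; then Y at p[12]=q[12]; then Y at p[13]=q[13]; then Y at p[14]=q[14]; then Y at p[15]=q[15]; then X at p[16]=q[17] gives a common subsequence of length 13, and the DP table's final entry dp[18][17] is also 13, so no common subsequence is longer.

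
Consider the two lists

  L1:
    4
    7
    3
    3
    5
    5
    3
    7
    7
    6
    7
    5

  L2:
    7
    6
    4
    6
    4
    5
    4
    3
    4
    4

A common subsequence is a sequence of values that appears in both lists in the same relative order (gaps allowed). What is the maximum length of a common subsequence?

3

Let dp[i][j] be the LCS length of the first i values of L1 and the first j values of L2. dp[i][j] = dp[i-1][j-1]+1 when the i-th and j-th values match, else max(dp[i-1][j], dp[i][j-1]).
    ·  7  6  4  6  4  5  4  3  4  4
 ·  0  0  0  0  0  0  0  0  0  0  0
 4  0  0  0  1  1  1  1  1  1  1  1
 7  0  1  1  1  1  1  1  1  1  1  1
 3  0  1  1  1  1  1  1  1  2  2  2
 3  0  1  1  1  1  1  1  1  2  2  2
 5  0  1  1  1  1  1  2  2  2  2  2
 5  0  1  1  1  1  1  2  2  2  2  2
 3  0  1  1  1  1  1  2  2  3  3  3
 7  0  1  1  1  1  1  2  2  3  3  3
 7  0  1  1  1  1  1  2  2  3  3  3
 6  0  1  2  2  2  2  2  2  3  3  3
 7  0  1  2  2  2  2  2  2  3  3  3
 5  0  1  2  2  2  2  3  3  3  3  3
dp[12][10] = 3. One LCS (by backtracking along matches): 4, 5, 3.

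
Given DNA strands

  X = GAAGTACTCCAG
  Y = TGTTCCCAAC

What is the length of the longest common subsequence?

Let dp[i][j] be the LCS length of the first i bases of X and the first j bases of Y. dp[i][j] = dp[i-1][j-1]+1 when the i-th and j-th bases match, else max(dp[i-1][j], dp[i][j-1]).
    ·  T  G  T  T  C  C  C  A  A  C
 ·  0  0  0  0  0  0  0  0  0  0  0
 G  0  0  1  1  1  1  1  1  1  1  1
 A  0  0  1  1  1  1  1  1  2  2  2
 A  0  0  1  1  1  1  1  1  2  3  3
 G  0  0  1  1  1  1  1  1  2  3  3
 T  0  1  1  2  2  2  2  2  2  3  3
 A  0  1  1  2  2  2  2  2  3  3  3
 C  0  1  1  2  2  3  3  3  3  3  4
 T  0  1  1  2  3  3  3  3  3  3  4
 C  0  1  1  2  3  4  4  4  4  4  4
 C  0  1  1  2  3  4  5  5  5  5  5
 A  0  1  1  2  3  4  5  5  6  6  6
 G  0  1  2  2  3  4  5  5  6  6  6
dp[12][10] = 6. One LCS (by backtracking along matches): GTCCCA.

6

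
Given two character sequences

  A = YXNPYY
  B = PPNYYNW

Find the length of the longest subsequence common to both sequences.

3

Pick N at A[3]=B[3], then Y at A[5]=B[4], then Y at A[6]=B[5]; all 3 characters appear in both, in order. The LCS DP gives dp[6][7] = 3, so this is optimal.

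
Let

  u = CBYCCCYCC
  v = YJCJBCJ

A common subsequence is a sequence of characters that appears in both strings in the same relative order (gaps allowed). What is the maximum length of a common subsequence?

3

Let dp[i][j] be the LCS length of the first i characters of u and the first j characters of v. dp[i][j] = dp[i-1][j-1]+1 when the i-th and j-th characters match, else max(dp[i-1][j], dp[i][j-1]).
    ·  Y  J  C  J  B  C  J
 ·  0  0  0  0  0  0  0  0
 C  0  0  0  1  1  1  1  1
 B  0  0  0  1  1  2  2  2
 Y  0  1  1  1  1  2  2  2
 C  0  1  1  2  2  2  3  3
 C  0  1  1  2  2  2  3  3
 C  0  1  1  2  2  2  3  3
 Y  0  1  1  2  2  2  3  3
 C  0  1  1  2  2  2  3  3
 C  0  1  1  2  2  2  3  3
dp[9][7] = 3. One LCS (by backtracking along matches): CBC.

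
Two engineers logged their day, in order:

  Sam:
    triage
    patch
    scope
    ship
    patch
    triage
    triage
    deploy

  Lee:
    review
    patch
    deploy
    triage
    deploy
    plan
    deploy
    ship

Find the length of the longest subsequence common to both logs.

Pick patch (Sam #2, Lee #2) → triage (Sam #6, Lee #4) → deploy (Sam #8, Lee #7); all 3 tasks appear in both, in order. dp[8][8] = 3 confirms this is the maximum.

3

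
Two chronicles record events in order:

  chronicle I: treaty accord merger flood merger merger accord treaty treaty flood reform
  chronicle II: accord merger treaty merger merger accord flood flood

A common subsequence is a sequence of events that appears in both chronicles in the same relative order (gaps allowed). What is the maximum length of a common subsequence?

6

One common subsequence of length 6: accord (chronicle I #2, chronicle II #1) → merger (chronicle I #3, chronicle II #2) → merger (chronicle I #5, chronicle II #4) → merger (chronicle I #6, chronicle II #5) → accord (chronicle I #7, chronicle II #6) → flood (chronicle I #10, chronicle II #8). Since dp[11][8] = 6, nothing longer is possible.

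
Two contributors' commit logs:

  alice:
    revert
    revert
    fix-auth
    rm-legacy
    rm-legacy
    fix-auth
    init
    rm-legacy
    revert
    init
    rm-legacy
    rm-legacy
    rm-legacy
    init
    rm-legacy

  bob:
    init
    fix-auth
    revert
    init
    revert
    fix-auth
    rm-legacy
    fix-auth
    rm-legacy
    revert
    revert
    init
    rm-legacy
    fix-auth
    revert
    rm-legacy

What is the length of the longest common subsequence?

10

Pick revert [1,3]; then revert [2,5]; then fix-auth [3,6]; then rm-legacy [5,7]; then fix-auth [6,8]; then rm-legacy [8,9]; then revert [9,11]; then init [10,12]; then rm-legacy [11,13]; then rm-legacy [15,16]; all 10 commits appear in both, in order. dp[15][16] = 10 confirms this is the maximum.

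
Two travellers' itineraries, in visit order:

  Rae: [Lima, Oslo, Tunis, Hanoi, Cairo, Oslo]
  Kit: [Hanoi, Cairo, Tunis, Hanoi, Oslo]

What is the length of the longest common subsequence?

3

Taking Tunis at Rae[3]=Kit[3]; then Hanoi at Rae[4]=Kit[4]; then Oslo at Rae[6]=Kit[5] gives a common subsequence of length 3. The LCS DP gives dp[6][5] = 3, so this is optimal.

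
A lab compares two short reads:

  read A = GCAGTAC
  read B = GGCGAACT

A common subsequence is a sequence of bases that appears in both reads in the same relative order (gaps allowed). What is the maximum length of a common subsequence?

5

Pick G at read A[1]=read B[2], C at read A[2]=read B[3], A at read A[3]=read B[5], A at read A[6]=read B[6], C at read A[7]=read B[7]; all 5 bases appear in both, in order. Since dp[7][8] = 5, nothing longer is possible.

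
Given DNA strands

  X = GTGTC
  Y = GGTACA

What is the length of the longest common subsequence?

4

Taking G (X #1, Y #1), then G (X #3, Y #2), then T (X #4, Y #3), then C (X #5, Y #5) gives a common subsequence of length 4. dp[5][6] = 4 confirms this is the maximum.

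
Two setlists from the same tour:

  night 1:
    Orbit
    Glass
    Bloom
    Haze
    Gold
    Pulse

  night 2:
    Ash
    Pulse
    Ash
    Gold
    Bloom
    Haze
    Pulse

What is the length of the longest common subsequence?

3

Match Bloom (night 1 #3, night 2 #5), then Haze (night 1 #4, night 2 #6), then Pulse (night 1 #6, night 2 #7) — 3 songs in the same relative order in both, and the DP table's final entry dp[6][7] is also 3, so no common subsequence is longer.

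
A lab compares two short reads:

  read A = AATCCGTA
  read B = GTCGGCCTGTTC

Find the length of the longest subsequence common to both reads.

Let dp[i][j] be the LCS length of the first i bases of read A and the first j bases of read B. dp[i][j] = dp[i-1][j-1]+1 when the i-th and j-th bases match, else max(dp[i-1][j], dp[i][j-1]).
    ·  G  T  C  G  G  C  C  T  G  T  T  C
 ·  0  0  0  0  0  0  0  0  0  0  0  0  0
 A  0  0  0  0  0  0  0  0  0  0  0  0  0
 A  0  0  0  0  0  0  0  0  0  0  0  0  0
 T  0  0  1  1  1  1  1  1  1  1  1  1  1
 C  0  0  1  2  2  2  2  2  2  2  2  2  2
 C  0  0  1  2  2  2  3  3  3  3  3  3  3
 G  0  1  1  2  3  3  3  3  3  4  4  4  4
 T  0  1  2  2  3  3  3  3  4  4  5  5  5
 A  0  1  2  2  3  3  3  3  4  4  5  5  5
dp[8][12] = 5. One LCS (by backtracking along matches): TCCGT.

5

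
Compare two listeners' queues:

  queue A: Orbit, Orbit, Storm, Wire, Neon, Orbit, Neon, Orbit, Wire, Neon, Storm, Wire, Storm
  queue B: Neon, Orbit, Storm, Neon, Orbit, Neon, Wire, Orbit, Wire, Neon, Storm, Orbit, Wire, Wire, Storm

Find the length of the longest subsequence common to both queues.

One common subsequence of length 11: Orbit (queue A #2, queue B #2) → Storm (queue A #3, queue B #3) → Neon (queue A #5, queue B #4) → Orbit (queue A #6, queue B #5) → Neon (queue A #7, queue B #6) → Orbit (queue A #8, queue B #8) → Wire (queue A #9, queue B #9) → Neon (queue A #10, queue B #10) → Storm (queue A #11, queue B #11) → Wire (queue A #12, queue B #14) → Storm (queue A #13, queue B #15), and the DP table's final entry dp[13][15] is also 11, so no common subsequence is longer.

11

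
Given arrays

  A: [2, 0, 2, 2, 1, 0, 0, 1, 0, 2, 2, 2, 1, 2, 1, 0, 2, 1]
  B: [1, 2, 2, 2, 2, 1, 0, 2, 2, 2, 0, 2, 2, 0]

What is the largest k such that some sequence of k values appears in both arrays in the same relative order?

One common subsequence of length 10: 2 (A #1, B #3) → 2 (A #3, B #4) → 2 (A #4, B #5) → 1 (A #5, B #6) → 0 (A #6, B #7) → 2 (A #10, B #9) → 2 (A #11, B #10) → 2 (A #12, B #12) → 2 (A #14, B #13) → 0 (A #16, B #14). Since dp[18][14] = 10, nothing longer is possible.

10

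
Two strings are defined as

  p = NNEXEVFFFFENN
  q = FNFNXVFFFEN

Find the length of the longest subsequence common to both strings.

Let dp[i][j] be the LCS length of the first i characters of p and the first j characters of q. dp[i][j] = dp[i-1][j-1]+1 when the i-th and j-th characters match, else max(dp[i-1][j], dp[i][j-1]).
    ·  F  N  F  N  X  V  F  F  F  E  N
 ·  0  0  0  0  0  0  0  0  0  0  0  0
 N  0  0  1  1  1  1  1  1  1  1  1  1
 N  0  0  1  1  2  2  2  2  2  2  2  2
 E  0  0  1  1  2  2  2  2  2  2  3  3
 X  0  0  1  1  2  3  3  3  3  3  3  3
 E  0  0  1  1  2  3  3  3  3  3  4  4
 V  0  0  1  1  2  3  4  4  4  4  4  4
 F  0  1  1  2  2  3  4  5  5  5  5  5
 F  0  1  1  2  2  3  4  5  6  6  6  6
 F  0  1  1  2  2  3  4  5  6  7  7  7
 F  0  1  1  2  2  3  4  5  6  7  7  7
 E  0  1  1  2  2  3  4  5  6  7  8  8
 N  0  1  2  2  3  3  4  5  6  7  8  9
 N  0  1  2  2  3  3  4  5  6  7  8  9
dp[13][11] = 9. One LCS (by backtracking along matches): NNXVFFFEN.

9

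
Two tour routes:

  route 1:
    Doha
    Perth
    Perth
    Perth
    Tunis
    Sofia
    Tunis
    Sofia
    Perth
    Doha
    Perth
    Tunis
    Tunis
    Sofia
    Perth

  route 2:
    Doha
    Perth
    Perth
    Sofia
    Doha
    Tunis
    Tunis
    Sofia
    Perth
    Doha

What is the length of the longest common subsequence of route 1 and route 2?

One common subsequence of length 9: Doha (route 1 #1, route 2 #1); then Perth (route 1 #3, route 2 #2); then Perth (route 1 #4, route 2 #3); then Sofia (route 1 #8, route 2 #4); then Doha (route 1 #10, route 2 #5); then Tunis (route 1 #12, route 2 #6); then Tunis (route 1 #13, route 2 #7); then Sofia (route 1 #14, route 2 #8); then Perth (route 1 #15, route 2 #9). dp[15][10] = 9 confirms this is the maximum.

9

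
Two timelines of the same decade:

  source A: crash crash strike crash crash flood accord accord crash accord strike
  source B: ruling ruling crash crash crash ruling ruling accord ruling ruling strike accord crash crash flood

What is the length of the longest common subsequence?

6

Pick crash (source A #1, source B #4) → crash (source A #2, source B #5) → strike (source A #3, source B #11) → crash (source A #4, source B #13) → crash (source A #5, source B #14) → flood (source A #6, source B #15); all 6 events appear in both, in order. dp[11][15] = 6 confirms this is the maximum.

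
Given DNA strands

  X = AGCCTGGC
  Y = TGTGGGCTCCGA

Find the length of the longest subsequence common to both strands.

Pick G [2,2]; then T [5,3]; then G [6,5]; then G [7,6]; then C [8,10]; all 5 bases appear in both, in order. Since dp[8][12] = 5, nothing longer is possible.

5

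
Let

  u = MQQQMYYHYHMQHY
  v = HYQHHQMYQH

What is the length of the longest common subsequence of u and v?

6

Let dp[i][j] be the LCS length of the first i characters of u and the first j characters of v. dp[i][j] = dp[i-1][j-1]+1 when the i-th and j-th characters match, else max(dp[i-1][j], dp[i][j-1]).
    ·  H  Y  Q  H  H  Q  M  Y  Q  H
 ·  0  0  0  0  0  0  0  0  0  0  0
 M  0  0  0  0  0  0  0  1  1  1  1
 Q  0  0  0  1  1  1  1  1  1  2  2
 Q  0  0  0  1  1  1  2  2  2  2  2
 Q  0  0  0  1  1  1  2  2  2  3  3
 M  0  0  0  1  1  1  2  3  3  3  3
 Y  0  0  1  1  1  1  2  3  4  4  4
 Y  0  0  1  1  1  1  2  3  4  4  4
 H  0  1  1  1  2  2  2  3  4  4  5
 Y  0  1  2  2  2  2  2  3  4  4  5
 H  0  1  2  2  3  3  3  3  4  4  5
 M  0  1  2  2  3  3  3  4  4  4  5
 Q  0  1  2  3  3  3  4  4  4  5  5
 H  0  1  2  3  4  4  4  4  4  5  6
 Y  0  1  2  3  4  4  4  4  5  5  6
dp[14][10] = 6. One LCS (by backtracking along matches): QQMYQH.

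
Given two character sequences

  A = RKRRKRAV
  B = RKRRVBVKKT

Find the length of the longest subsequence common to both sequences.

5

Pick R (A #1, B #1), then K (A #2, B #2), then R (A #3, B #3), then R (A #4, B #4), then K (A #5, B #9); all 5 characters appear in both, in order, and the DP table's final entry dp[8][10] is also 5, so no common subsequence is longer.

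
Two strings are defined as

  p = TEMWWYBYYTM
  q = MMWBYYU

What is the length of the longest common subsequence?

Let dp[i][j] be the LCS length of the first i characters of p and the first j characters of q. dp[i][j] = dp[i-1][j-1]+1 when the i-th and j-th characters match, else max(dp[i-1][j], dp[i][j-1]).
    ·  M  M  W  B  Y  Y  U
 ·  0  0  0  0  0  0  0  0
 T  0  0  0  0  0  0  0  0
 E  0  0  0  0  0  0  0  0
 M  0  1  1  1  1  1  1  1
 W  0  1  1  2  2  2  2  2
 W  0  1  1  2  2  2  2  2
 Y  0  1  1  2  2  3  3  3
 B  0  1  1  2  3  3  3  3
 Y  0  1  1  2  3  4  4  4
 Y  0  1  1  2  3  4  5  5
 T  0  1  1  2  3  4  5  5
 M  0  1  2  2  3  4  5  5
dp[11][7] = 5. One LCS (by backtracking along matches): MWBYY.

5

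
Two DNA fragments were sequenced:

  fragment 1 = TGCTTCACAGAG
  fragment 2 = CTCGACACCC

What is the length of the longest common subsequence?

Let dp[i][j] be the LCS length of the first i bases of fragment 1 and the first j bases of fragment 2. dp[i][j] = dp[i-1][j-1]+1 when the i-th and j-th bases match, else max(dp[i-1][j], dp[i][j-1]).
    ·  C  T  C  G  A  C  A  C  C  C
 ·  0  0  0  0  0  0  0  0  0  0  0
 T  0  0  1  1  1  1  1  1  1  1  1
 G  0  0  1  1  2  2  2  2  2  2  2
 C  0  1  1  2  2  2  3  3  3  3  3
 T  0  1  2  2  2  2  3  3  3  3  3
 T  0  1  2  2  2  2  3  3  3  3  3
 C  0  1  2  3  3  3  3  3  4  4  4
 A  0  1  2  3  3  4  4  4  4  4  4
 C  0  1  2  3  3  4  5  5  5  5  5
 A  0  1  2  3  3  4  5  6  6  6  6
 G  0  1  2  3  4  4  5  6  6  6  6
 A  0  1  2  3  4  5  5  6  6  6  6
 G  0  1  2  3  4  5  5  6  6  6  6
dp[12][10] = 6. One LCS (by backtracking along matches): CTCACA.

6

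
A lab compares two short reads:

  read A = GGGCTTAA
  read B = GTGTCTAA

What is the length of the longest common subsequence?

Let dp[i][j] be the LCS length of the first i bases of read A and the first j bases of read B. dp[i][j] = dp[i-1][j-1]+1 when the i-th and j-th bases match, else max(dp[i-1][j], dp[i][j-1]).
    ·  G  T  G  T  C  T  A  A
 ·  0  0  0  0  0  0  0  0  0
 G  0  1  1  1  1  1  1  1  1
 G  0  1  1  2  2  2  2  2  2
 G  0  1  1  2  2  2  2  2  2
 C  0  1  1  2  2  3  3  3  3
 T  0  1  2  2  3  3  4  4  4
 T  0  1  2  2  3  3  4  4  4
 A  0  1  2  2  3  3  4  5  5
 A  0  1  2  2  3  3  4  5  6
dp[8][8] = 6. One LCS (by backtracking along matches): GGCTAA.

6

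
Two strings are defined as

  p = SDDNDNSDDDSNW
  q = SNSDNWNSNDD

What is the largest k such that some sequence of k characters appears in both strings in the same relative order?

One common subsequence of length 7: S (p #1, q #3), D (p #3, q #4), N (p #4, q #5), N (p #6, q #7), S (p #7, q #8), D (p #9, q #10), D (p #10, q #11), and the DP table's final entry dp[13][11] is also 7, so no common subsequence is longer.

7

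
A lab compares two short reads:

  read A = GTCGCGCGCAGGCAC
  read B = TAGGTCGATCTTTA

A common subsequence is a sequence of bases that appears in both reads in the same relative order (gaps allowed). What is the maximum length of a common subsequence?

Match T at read A[2]=read B[1]; then G at read A[4]=read B[3]; then G at read A[6]=read B[4]; then C at read A[7]=read B[6]; then G at read A[8]=read B[7]; then A at read A[10]=read B[8]; then C at read A[13]=read B[10]; then A at read A[14]=read B[14] — 8 bases in the same relative order in both. dp[15][14] = 8 confirms this is the maximum.

8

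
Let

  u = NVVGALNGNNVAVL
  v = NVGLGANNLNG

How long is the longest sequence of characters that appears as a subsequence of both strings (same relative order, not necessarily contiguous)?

Match N [1,1] → V [3,2] → G [4,3] → L [6,4] → G [8,5] → N [9,7] → N [10,8] → L [14,9] — 8 characters in the same relative order in both. dp[14][11] = 8 confirms this is the maximum.

8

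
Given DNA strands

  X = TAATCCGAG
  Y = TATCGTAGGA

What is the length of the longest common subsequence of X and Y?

7

One common subsequence of length 7: T at X[1]=Y[1]; then A at X[3]=Y[2]; then T at X[4]=Y[3]; then C at X[6]=Y[4]; then G at X[7]=Y[5]; then A at X[8]=Y[7]; then G at X[9]=Y[9]. dp[9][10] = 7 confirms this is the maximum.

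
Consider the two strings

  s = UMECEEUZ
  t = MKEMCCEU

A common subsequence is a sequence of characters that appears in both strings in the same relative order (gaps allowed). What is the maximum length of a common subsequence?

5

Taking M at s[2]=t[1]; then E at s[3]=t[3]; then C at s[4]=t[6]; then E at s[6]=t[7]; then U at s[7]=t[8] gives a common subsequence of length 5. dp[8][8] = 5 confirms this is the maximum.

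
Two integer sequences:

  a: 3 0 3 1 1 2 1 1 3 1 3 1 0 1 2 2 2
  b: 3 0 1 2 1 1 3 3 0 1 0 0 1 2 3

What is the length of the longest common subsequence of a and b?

Match 3 (a #1, b #1), then 0 (a #2, b #2), then 1 (a #5, b #3), then 2 (a #6, b #4), then 1 (a #7, b #5), then 1 (a #8, b #6), then 3 (a #9, b #7), then 3 (a #11, b #8), then 1 (a #12, b #10), then 0 (a #13, b #12), then 1 (a #14, b #13), then 2 (a #15, b #14) — 12 values in the same relative order in both. Since dp[17][15] = 12, nothing longer is possible.

12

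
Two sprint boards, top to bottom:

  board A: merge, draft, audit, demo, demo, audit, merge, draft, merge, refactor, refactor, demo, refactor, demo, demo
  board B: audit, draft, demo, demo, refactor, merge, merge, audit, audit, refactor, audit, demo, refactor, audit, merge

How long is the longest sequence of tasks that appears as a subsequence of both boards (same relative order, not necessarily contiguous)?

8

Match draft (board A #2, board B #2), demo (board A #4, board B #3), demo (board A #5, board B #4), merge (board A #7, board B #6), merge (board A #9, board B #7), refactor (board A #10, board B #10), demo (board A #12, board B #12), refactor (board A #13, board B #13) — 8 tasks in the same relative order in both, and the DP table's final entry dp[15][15] is also 8, so no common subsequence is longer.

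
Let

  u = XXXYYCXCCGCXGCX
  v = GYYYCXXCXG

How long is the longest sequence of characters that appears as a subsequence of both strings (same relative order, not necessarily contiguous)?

Let dp[i][j] be the LCS length of the first i characters of u and the first j characters of v. dp[i][j] = dp[i-1][j-1]+1 when the i-th and j-th characters match, else max(dp[i-1][j], dp[i][j-1]).
    ·  G  Y  Y  Y  C  X  X  C  X  G
 ·  0  0  0  0  0  0  0  0  0  0  0
 X  0  0  0  0  0  0  1  1  1  1  1
 X  0  0  0  0  0  0  1  2  2  2  2
 X  0  0  0  0  0  0  1  2  2  3  3
 Y  0  0  1  1  1  1  1  2  2  3  3
 Y  0  0  1  2  2  2  2  2  2  3  3
 C  0  0  1  2  2  3  3  3  3  3  3
 X  0  0  1  2  2  3  4  4  4  4  4
 C  0  0  1  2  2  3  4  4  5  5  5
 C  0  0  1  2  2  3  4  4  5  5  5
 G  0  1  1  2  2  3  4  4  5  5  6
 C  0  1  1  2  2  3  4  4  5  5  6
 X  0  1  1  2  2  3  4  5  5  6  6
 G  0  1  1  2  2  3  4  5  5  6  7
 C  0  1  1  2  2  3  4  5  6  6  7
 X  0  1  1  2  2  3  4  5  6  7  7
dp[15][10] = 7. One LCS (by backtracking along matches): YYCXCXG.

7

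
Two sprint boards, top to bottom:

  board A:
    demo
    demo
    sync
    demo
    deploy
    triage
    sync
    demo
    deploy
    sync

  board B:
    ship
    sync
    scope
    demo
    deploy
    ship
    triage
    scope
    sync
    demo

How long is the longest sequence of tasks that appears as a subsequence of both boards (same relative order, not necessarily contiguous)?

6

Taking sync (board A #3, board B #2), then demo (board A #4, board B #4), then deploy (board A #5, board B #5), then triage (board A #6, board B #7), then sync (board A #7, board B #9), then demo (board A #8, board B #10) gives a common subsequence of length 6. Since dp[10][10] = 6, nothing longer is possible.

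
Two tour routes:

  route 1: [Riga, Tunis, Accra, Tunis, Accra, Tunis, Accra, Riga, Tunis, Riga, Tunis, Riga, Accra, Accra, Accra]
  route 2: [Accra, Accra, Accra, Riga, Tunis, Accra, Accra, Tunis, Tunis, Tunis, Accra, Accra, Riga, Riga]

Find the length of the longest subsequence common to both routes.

9

Match Riga at route 1[1]=route 2[4], then Tunis at route 1[2]=route 2[5], then Accra at route 1[3]=route 2[6], then Accra at route 1[5]=route 2[7], then Tunis at route 1[6]=route 2[8], then Tunis at route 1[9]=route 2[9], then Tunis at route 1[11]=route 2[10], then Accra at route 1[13]=route 2[11], then Accra at route 1[14]=route 2[12] — 9 stops in the same relative order in both. dp[15][14] = 9 confirms this is the maximum.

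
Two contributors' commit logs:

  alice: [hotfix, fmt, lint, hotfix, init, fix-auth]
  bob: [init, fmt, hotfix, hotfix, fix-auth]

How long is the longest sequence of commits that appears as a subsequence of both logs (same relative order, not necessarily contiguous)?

Match hotfix [1,3], hotfix [4,4], fix-auth [6,5] — 3 commits in the same relative order in both, and the DP table's final entry dp[6][5] is also 3, so no common subsequence is longer.

3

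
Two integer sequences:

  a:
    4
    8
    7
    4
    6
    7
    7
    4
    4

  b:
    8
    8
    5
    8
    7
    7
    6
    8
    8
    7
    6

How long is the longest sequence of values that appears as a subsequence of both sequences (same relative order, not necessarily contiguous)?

Let dp[i][j] be the LCS length of the first i values of a and the first j values of b. dp[i][j] = dp[i-1][j-1]+1 when the i-th and j-th values match, else max(dp[i-1][j], dp[i][j-1]).
    ·  8  8  5  8  7  7  6  8  8  7  6
 ·  0  0  0  0  0  0  0  0  0  0  0  0
 4  0  0  0  0  0  0  0  0  0  0  0  0
 8  0  1  1  1  1  1  1  1  1  1  1  1
 7  0  1  1  1  1  2  2  2  2  2  2  2
 4  0  1  1  1  1  2  2  2  2  2  2  2
 6  0  1  1  1  1  2  2  3  3  3  3  3
 7  0  1  1  1  1  2  3  3  3  3  4  4
 7  0  1  1  1  1  2  3  3  3  3  4  4
 4  0  1  1  1  1  2  3  3  3  3  4  4
 4  0  1  1  1  1  2  3  3  3  3  4  4
dp[9][11] = 4. One LCS (by backtracking along matches): 8, 7, 6, 7.

4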